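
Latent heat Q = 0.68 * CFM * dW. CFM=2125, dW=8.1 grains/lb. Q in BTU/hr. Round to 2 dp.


Q = 0.68 * 2125 * 8.1 = 11704.50 BTU/hr

11704.50 BTU/hr


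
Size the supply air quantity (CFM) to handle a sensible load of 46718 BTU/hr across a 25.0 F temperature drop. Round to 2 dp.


CFM = 46718 / (1.08 * 25.0) = 1730.30

1730.30 CFM


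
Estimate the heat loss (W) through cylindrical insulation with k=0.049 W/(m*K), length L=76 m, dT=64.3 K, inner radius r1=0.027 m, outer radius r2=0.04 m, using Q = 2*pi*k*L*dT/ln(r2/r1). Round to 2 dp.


Q = 2*pi*0.049*76*64.3/ln(0.04/0.027) = 3827.90 W

3827.90 W


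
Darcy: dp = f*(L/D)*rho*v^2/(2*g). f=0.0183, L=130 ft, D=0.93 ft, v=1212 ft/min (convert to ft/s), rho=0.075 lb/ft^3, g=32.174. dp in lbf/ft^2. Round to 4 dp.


v_fps = 1212/60 = 20.2 ft/s
dp = 0.0183*(130/0.93)*0.075*20.2^2/(2*32.174) = 1.2166 lbf/ft^2

1.2166 lbf/ft^2


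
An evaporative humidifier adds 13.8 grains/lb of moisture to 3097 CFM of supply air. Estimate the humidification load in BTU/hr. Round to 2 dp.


Q = 0.68 * 3097 * 13.8 = 29062.25 BTU/hr

29062.25 BTU/hr


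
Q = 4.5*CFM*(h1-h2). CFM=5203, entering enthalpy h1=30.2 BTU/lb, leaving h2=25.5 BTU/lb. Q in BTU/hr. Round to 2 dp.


Q = 4.5 * 5203 * (30.2 - 25.5) = 110043.45 BTU/hr

110043.45 BTU/hr


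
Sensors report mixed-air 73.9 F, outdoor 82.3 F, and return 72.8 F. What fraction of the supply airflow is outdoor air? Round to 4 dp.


frac = (73.9 - 72.8) / (82.3 - 72.8) = 0.1158

0.1158


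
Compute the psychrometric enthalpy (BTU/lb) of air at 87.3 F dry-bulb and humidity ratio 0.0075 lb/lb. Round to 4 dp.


h = 0.24*87.3 + 0.0075*(1061+0.444*87.3) = 29.2002 BTU/lb

29.2002 BTU/lb


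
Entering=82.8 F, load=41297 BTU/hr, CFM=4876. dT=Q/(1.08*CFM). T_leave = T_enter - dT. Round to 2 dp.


dT = 41297/(1.08*4876) = 7.8421
T_leave = 82.8 - 7.8421 = 74.96 F

74.96 F


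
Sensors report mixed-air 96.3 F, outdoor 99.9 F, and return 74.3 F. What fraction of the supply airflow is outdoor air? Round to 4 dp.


frac = (96.3 - 74.3) / (99.9 - 74.3) = 0.8594

0.8594


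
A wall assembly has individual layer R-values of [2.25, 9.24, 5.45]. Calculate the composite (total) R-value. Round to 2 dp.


R_total = 2.25 + 9.24 + 5.45 = 16.94

16.94


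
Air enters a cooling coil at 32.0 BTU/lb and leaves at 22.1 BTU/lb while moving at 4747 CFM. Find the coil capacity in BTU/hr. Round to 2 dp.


Q = 4.5 * 4747 * (32.0 - 22.1) = 211478.85 BTU/hr

211478.85 BTU/hr


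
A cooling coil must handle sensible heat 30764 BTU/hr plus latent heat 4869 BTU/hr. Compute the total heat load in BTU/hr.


Qt = 30764 + 4869 = 35633 BTU/hr

35633 BTU/hr


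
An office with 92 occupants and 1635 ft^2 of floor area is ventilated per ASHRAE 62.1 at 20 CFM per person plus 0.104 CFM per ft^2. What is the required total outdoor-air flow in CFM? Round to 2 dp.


Total = 92*20 + 1635*0.104 = 2010.04 CFM

2010.04 CFM


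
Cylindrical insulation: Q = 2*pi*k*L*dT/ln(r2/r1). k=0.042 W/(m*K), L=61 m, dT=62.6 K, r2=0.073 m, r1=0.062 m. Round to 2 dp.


Q = 2*pi*0.042*61*62.6/ln(0.073/0.062) = 6169.93 W

6169.93 W


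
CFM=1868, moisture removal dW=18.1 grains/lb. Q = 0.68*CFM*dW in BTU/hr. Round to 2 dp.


Q = 0.68 * 1868 * 18.1 = 22991.34 BTU/hr

22991.34 BTU/hr


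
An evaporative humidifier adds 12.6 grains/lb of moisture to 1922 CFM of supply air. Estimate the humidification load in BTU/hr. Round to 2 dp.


Q = 0.68 * 1922 * 12.6 = 16467.70 BTU/hr

16467.70 BTU/hr


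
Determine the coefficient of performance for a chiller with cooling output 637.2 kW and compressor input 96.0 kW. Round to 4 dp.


COP = 637.2 / 96.0 = 6.6375

6.6375


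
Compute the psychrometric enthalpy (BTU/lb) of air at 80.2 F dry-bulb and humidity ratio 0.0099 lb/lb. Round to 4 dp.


h = 0.24*80.2 + 0.0099*(1061+0.444*80.2) = 30.1044 BTU/lb

30.1044 BTU/lb


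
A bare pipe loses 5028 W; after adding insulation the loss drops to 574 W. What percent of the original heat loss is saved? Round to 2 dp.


Savings = ((5028-574)/5028)*100 = 88.58 %

88.58 %


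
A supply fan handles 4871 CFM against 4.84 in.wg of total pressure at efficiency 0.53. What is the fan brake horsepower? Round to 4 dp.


BHP = 4871 * 4.84 / (6356 * 0.53) = 6.9985 hp

6.9985 hp


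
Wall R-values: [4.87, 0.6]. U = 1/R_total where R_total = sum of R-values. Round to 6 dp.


R_total = 4.87 + 0.6 = 5.47
U = 1/5.47 = 0.182815

0.182815


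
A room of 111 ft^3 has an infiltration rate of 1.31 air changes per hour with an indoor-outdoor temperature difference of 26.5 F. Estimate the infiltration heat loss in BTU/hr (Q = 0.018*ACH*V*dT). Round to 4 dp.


Q = 0.018 * 1.31 * 111 * 26.5 = 69.3606 BTU/hr

69.3606 BTU/hr


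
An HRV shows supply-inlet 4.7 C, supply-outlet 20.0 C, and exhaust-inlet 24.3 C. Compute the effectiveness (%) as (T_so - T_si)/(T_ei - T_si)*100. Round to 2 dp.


eff = (20.0-4.7)/(24.3-4.7)*100 = 78.06 %

78.06 %


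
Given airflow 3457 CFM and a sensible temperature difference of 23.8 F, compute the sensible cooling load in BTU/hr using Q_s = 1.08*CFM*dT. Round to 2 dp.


Q = 1.08 * 3457 * 23.8 = 88858.73 BTU/hr

88858.73 BTU/hr


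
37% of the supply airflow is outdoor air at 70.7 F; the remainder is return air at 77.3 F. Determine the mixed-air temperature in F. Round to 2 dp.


T_mix = 0.37*70.7 + 0.63*77.3 = 74.86 F

74.86 F


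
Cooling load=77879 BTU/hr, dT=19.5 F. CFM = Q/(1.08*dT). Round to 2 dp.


CFM = 77879 / (1.08 * 19.5) = 3697.96

3697.96 CFM


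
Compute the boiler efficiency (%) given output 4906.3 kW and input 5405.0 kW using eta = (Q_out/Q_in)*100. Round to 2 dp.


eta = (4906.3/5405.0)*100 = 90.77 %

90.77 %


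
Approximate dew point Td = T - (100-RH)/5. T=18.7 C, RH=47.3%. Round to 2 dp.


Td = 18.7 - (100-47.3)/5 = 8.16 C

8.16 C


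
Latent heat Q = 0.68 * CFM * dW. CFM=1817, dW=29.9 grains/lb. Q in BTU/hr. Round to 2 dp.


Q = 0.68 * 1817 * 29.9 = 36943.24 BTU/hr

36943.24 BTU/hr


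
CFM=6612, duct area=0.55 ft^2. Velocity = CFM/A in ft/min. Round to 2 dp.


V = 6612 / 0.55 = 12021.82 ft/min

12021.82 ft/min


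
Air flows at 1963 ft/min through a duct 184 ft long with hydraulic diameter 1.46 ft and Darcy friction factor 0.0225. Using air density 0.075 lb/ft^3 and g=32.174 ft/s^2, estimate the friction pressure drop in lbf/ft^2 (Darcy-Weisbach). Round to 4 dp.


v_fps = 1963/60 = 32.7167 ft/s
dp = 0.0225*(184/1.46)*0.075*32.7167^2/(2*32.174) = 3.5376 lbf/ft^2

3.5376 lbf/ft^2


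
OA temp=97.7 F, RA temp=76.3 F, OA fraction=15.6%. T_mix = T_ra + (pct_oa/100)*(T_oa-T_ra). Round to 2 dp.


T_mix = 76.3 + (15.6/100)*(97.7-76.3) = 79.64 F

79.64 F


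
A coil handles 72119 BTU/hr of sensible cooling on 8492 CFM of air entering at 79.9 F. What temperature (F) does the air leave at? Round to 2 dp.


dT = 72119/(1.08*8492) = 7.8635
T_leave = 79.9 - 7.8635 = 72.04 F

72.04 F


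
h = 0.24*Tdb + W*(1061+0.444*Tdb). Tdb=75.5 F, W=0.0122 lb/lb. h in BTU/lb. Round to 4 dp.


h = 0.24*75.5 + 0.0122*(1061+0.444*75.5) = 31.4732 BTU/lb

31.4732 BTU/lb


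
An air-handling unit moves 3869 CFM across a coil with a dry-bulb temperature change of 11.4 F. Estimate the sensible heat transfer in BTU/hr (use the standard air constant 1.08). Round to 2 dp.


Q = 1.08 * 3869 * 11.4 = 47635.13 BTU/hr

47635.13 BTU/hr


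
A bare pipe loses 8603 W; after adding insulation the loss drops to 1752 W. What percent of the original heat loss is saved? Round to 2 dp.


Savings = ((8603-1752)/8603)*100 = 79.64 %

79.64 %


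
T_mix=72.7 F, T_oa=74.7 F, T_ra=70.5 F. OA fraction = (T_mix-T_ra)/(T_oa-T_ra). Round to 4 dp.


frac = (72.7 - 70.5) / (74.7 - 70.5) = 0.5238

0.5238


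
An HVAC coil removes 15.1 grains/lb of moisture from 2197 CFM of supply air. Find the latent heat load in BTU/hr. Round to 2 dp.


Q = 0.68 * 2197 * 15.1 = 22558.80 BTU/hr

22558.80 BTU/hr


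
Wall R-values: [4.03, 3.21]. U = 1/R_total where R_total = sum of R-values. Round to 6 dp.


R_total = 4.03 + 3.21 = 7.24
U = 1/7.24 = 0.138122

0.138122


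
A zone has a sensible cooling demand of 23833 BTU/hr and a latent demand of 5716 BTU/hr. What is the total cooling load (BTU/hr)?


Qt = 23833 + 5716 = 29549 BTU/hr

29549 BTU/hr


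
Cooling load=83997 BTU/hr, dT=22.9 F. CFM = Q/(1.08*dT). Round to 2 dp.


CFM = 83997 / (1.08 * 22.9) = 3396.29

3396.29 CFM


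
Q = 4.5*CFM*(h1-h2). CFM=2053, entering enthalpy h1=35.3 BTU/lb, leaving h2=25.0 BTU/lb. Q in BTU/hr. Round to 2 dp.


Q = 4.5 * 2053 * (35.3 - 25.0) = 95156.55 BTU/hr

95156.55 BTU/hr


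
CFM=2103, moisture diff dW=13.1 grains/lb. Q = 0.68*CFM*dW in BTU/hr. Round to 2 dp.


Q = 0.68 * 2103 * 13.1 = 18733.52 BTU/hr

18733.52 BTU/hr


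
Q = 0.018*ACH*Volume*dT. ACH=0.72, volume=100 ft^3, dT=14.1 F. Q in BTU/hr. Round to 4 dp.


Q = 0.018 * 0.72 * 100 * 14.1 = 18.2736 BTU/hr

18.2736 BTU/hr


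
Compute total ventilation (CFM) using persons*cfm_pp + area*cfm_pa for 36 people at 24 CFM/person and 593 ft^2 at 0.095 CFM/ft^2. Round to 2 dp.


Total = 36*24 + 593*0.095 = 920.34 CFM

920.34 CFM


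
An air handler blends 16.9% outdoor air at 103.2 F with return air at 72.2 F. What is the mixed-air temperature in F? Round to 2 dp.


T_mix = 72.2 + (16.9/100)*(103.2-72.2) = 77.44 F

77.44 F


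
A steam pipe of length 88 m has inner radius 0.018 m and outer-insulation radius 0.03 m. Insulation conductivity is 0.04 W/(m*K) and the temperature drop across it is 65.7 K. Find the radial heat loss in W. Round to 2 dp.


Q = 2*pi*0.04*88*65.7/ln(0.03/0.018) = 2844.56 W

2844.56 W


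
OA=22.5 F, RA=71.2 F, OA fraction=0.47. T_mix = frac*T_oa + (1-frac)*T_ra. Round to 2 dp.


T_mix = 0.47*22.5 + 0.53*71.2 = 48.31 F

48.31 F


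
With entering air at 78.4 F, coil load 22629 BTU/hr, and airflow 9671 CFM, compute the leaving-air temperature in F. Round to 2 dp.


dT = 22629/(1.08*9671) = 2.1666
T_leave = 78.4 - 2.1666 = 76.23 F

76.23 F


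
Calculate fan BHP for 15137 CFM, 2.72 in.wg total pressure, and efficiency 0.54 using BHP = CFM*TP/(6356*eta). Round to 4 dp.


BHP = 15137 * 2.72 / (6356 * 0.54) = 11.9959 hp

11.9959 hp


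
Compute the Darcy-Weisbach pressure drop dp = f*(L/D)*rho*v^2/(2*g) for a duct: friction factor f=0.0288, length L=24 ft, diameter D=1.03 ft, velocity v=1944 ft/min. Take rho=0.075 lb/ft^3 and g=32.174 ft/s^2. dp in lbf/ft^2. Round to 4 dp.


v_fps = 1944/60 = 32.4 ft/s
dp = 0.0288*(24/1.03)*0.075*32.4^2/(2*32.174) = 0.8211 lbf/ft^2

0.8211 lbf/ft^2


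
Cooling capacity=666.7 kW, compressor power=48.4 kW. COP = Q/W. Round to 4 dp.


COP = 666.7 / 48.4 = 13.7748

13.7748


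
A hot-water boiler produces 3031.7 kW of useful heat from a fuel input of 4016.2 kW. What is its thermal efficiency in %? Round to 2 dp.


eta = (3031.7/4016.2)*100 = 75.49 %

75.49 %


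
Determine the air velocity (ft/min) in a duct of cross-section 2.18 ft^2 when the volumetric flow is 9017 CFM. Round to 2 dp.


V = 9017 / 2.18 = 4136.24 ft/min

4136.24 ft/min


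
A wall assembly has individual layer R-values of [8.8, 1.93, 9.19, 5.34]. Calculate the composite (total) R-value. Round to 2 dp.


R_total = 8.8 + 1.93 + 9.19 + 5.34 = 25.26

25.26


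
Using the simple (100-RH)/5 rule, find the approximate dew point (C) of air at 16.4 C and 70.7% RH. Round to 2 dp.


Td = 16.4 - (100-70.7)/5 = 10.54 C

10.54 C


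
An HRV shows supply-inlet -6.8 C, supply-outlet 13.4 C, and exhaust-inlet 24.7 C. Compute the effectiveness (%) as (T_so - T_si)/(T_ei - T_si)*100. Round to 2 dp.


eff = (13.4-(-6.8))/(24.7-(-6.8))*100 = 64.13 %

64.13 %


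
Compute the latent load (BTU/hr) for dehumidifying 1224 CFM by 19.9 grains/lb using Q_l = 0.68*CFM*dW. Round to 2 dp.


Q = 0.68 * 1224 * 19.9 = 16563.17 BTU/hr

16563.17 BTU/hr


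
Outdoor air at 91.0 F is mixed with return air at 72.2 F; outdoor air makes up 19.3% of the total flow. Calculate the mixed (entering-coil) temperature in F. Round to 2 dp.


T_mix = 72.2 + (19.3/100)*(91.0-72.2) = 75.83 F

75.83 F


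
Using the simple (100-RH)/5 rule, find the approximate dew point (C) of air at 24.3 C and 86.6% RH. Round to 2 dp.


Td = 24.3 - (100-86.6)/5 = 21.62 C

21.62 C


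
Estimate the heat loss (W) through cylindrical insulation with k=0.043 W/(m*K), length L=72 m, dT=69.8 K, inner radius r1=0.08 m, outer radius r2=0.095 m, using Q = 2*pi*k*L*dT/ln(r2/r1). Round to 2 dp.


Q = 2*pi*0.043*72*69.8/ln(0.095/0.08) = 7901.07 W

7901.07 W


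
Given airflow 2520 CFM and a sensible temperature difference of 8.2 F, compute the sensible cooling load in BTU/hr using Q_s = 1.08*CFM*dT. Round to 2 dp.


Q = 1.08 * 2520 * 8.2 = 22317.12 BTU/hr

22317.12 BTU/hr


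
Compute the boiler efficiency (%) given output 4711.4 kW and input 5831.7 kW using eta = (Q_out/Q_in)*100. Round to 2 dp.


eta = (4711.4/5831.7)*100 = 80.79 %

80.79 %


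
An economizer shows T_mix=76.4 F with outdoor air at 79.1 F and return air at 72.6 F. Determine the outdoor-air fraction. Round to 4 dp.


frac = (76.4 - 72.6) / (79.1 - 72.6) = 0.5846

0.5846


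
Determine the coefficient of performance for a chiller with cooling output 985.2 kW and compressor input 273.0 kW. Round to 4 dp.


COP = 985.2 / 273.0 = 3.6088

3.6088


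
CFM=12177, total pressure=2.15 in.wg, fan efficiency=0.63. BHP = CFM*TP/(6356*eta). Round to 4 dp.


BHP = 12177 * 2.15 / (6356 * 0.63) = 6.5381 hp

6.5381 hp


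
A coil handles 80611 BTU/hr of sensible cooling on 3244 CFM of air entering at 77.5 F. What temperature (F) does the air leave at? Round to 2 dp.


dT = 80611/(1.08*3244) = 23.0086
T_leave = 77.5 - 23.0086 = 54.49 F

54.49 F


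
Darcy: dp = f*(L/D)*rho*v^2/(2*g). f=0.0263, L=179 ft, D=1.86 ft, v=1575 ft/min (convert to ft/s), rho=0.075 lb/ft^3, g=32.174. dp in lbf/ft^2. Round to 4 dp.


v_fps = 1575/60 = 26.25 ft/s
dp = 0.0263*(179/1.86)*0.075*26.25^2/(2*32.174) = 2.0327 lbf/ft^2

2.0327 lbf/ft^2


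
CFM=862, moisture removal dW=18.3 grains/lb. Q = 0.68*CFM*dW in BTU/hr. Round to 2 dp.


Q = 0.68 * 862 * 18.3 = 10726.73 BTU/hr

10726.73 BTU/hr


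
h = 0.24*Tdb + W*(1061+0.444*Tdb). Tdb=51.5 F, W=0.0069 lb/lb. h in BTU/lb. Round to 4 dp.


h = 0.24*51.5 + 0.0069*(1061+0.444*51.5) = 19.8387 BTU/lb

19.8387 BTU/lb


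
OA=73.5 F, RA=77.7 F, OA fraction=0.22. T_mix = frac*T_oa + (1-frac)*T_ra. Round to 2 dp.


T_mix = 0.22*73.5 + 0.78*77.7 = 76.78 F

76.78 F


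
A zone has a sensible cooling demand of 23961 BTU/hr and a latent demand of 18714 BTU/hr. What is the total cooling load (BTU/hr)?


Qt = 23961 + 18714 = 42675 BTU/hr

42675 BTU/hr


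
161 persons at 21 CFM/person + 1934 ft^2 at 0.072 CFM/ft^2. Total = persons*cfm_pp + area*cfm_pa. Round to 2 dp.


Total = 161*21 + 1934*0.072 = 3520.25 CFM

3520.25 CFM


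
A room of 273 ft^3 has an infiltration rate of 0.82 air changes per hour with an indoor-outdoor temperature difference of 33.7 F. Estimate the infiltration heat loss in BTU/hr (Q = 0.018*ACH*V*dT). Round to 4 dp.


Q = 0.018 * 0.82 * 273 * 33.7 = 135.7935 BTU/hr

135.7935 BTU/hr


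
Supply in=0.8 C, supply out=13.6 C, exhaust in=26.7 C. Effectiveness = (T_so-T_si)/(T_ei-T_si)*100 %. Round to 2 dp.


eff = (13.6-0.8)/(26.7-0.8)*100 = 49.42 %

49.42 %


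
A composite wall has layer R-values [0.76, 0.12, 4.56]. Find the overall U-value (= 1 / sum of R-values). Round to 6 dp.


R_total = 0.76 + 0.12 + 4.56 = 5.44
U = 1/5.44 = 0.183824

0.183824


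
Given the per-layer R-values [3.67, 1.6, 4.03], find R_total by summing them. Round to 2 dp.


R_total = 3.67 + 1.6 + 4.03 = 9.30

9.30


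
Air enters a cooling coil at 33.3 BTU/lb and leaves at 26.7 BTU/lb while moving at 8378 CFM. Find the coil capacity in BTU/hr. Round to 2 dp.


Q = 4.5 * 8378 * (33.3 - 26.7) = 248826.60 BTU/hr

248826.60 BTU/hr


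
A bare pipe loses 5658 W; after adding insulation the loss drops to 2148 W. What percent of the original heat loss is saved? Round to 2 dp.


Savings = ((5658-2148)/5658)*100 = 62.04 %

62.04 %


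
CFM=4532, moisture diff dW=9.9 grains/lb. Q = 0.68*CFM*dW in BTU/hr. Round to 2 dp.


Q = 0.68 * 4532 * 9.9 = 30509.42 BTU/hr

30509.42 BTU/hr


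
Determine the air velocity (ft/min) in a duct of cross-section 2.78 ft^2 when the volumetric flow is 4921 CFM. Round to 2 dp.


V = 4921 / 2.78 = 1770.14 ft/min

1770.14 ft/min


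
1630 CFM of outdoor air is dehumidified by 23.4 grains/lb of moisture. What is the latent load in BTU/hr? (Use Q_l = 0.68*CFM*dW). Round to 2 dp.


Q = 0.68 * 1630 * 23.4 = 25936.56 BTU/hr

25936.56 BTU/hr


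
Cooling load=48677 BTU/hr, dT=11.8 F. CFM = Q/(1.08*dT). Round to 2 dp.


CFM = 48677 / (1.08 * 11.8) = 3819.60

3819.60 CFM


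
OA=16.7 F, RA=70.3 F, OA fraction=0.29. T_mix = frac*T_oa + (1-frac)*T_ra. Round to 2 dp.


T_mix = 0.29*16.7 + 0.71*70.3 = 54.76 F

54.76 F


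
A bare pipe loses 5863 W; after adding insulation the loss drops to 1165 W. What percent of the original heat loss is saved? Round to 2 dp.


Savings = ((5863-1165)/5863)*100 = 80.13 %

80.13 %


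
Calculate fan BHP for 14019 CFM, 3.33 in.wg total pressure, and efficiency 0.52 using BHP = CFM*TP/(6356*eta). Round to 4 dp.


BHP = 14019 * 3.33 / (6356 * 0.52) = 14.1245 hp

14.1245 hp


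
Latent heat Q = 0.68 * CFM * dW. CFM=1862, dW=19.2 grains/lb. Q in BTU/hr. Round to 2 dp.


Q = 0.68 * 1862 * 19.2 = 24310.27 BTU/hr

24310.27 BTU/hr


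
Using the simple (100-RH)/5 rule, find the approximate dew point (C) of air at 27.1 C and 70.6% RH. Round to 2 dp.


Td = 27.1 - (100-70.6)/5 = 21.22 C

21.22 C


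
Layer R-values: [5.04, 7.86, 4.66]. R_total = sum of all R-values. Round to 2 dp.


R_total = 5.04 + 7.86 + 4.66 = 17.56

17.56


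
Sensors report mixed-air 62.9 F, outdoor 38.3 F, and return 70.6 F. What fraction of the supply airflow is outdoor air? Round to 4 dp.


frac = (62.9 - 70.6) / (38.3 - 70.6) = 0.2384

0.2384


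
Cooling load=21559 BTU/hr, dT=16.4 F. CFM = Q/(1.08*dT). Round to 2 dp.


CFM = 21559 / (1.08 * 16.4) = 1217.20

1217.20 CFM


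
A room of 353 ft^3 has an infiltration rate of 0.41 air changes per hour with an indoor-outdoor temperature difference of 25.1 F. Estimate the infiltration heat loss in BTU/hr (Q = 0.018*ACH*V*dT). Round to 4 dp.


Q = 0.018 * 0.41 * 353 * 25.1 = 65.3890 BTU/hr

65.3890 BTU/hr


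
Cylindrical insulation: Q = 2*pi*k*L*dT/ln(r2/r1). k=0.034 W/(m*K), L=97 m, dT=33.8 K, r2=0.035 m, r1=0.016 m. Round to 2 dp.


Q = 2*pi*0.034*97*33.8/ln(0.035/0.016) = 894.79 W

894.79 W


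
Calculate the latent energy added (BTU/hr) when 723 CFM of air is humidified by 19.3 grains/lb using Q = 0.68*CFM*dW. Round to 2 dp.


Q = 0.68 * 723 * 19.3 = 9488.65 BTU/hr

9488.65 BTU/hr


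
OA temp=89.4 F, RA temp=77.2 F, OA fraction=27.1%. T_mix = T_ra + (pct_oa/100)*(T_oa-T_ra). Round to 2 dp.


T_mix = 77.2 + (27.1/100)*(89.4-77.2) = 80.51 F

80.51 F


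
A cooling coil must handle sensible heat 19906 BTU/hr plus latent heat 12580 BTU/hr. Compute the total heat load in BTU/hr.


Qt = 19906 + 12580 = 32486 BTU/hr

32486 BTU/hr


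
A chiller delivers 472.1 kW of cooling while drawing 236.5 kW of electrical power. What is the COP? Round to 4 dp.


COP = 472.1 / 236.5 = 1.9962

1.9962


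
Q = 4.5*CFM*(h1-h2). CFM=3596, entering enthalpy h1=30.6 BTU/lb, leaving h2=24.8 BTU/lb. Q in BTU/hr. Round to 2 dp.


Q = 4.5 * 3596 * (30.6 - 24.8) = 93855.60 BTU/hr

93855.60 BTU/hr


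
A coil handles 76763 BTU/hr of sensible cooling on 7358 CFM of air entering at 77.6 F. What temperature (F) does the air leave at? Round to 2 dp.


dT = 76763/(1.08*7358) = 9.6598
T_leave = 77.6 - 9.6598 = 67.94 F

67.94 F


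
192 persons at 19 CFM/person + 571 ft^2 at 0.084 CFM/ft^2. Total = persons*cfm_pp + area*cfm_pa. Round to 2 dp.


Total = 192*19 + 571*0.084 = 3695.96 CFM

3695.96 CFM


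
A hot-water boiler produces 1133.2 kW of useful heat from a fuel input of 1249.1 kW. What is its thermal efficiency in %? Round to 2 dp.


eta = (1133.2/1249.1)*100 = 90.72 %

90.72 %


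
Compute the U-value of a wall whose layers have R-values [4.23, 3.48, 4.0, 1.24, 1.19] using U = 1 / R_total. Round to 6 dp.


R_total = 4.23 + 3.48 + 4.0 + 1.24 + 1.19 = 14.14
U = 1/14.14 = 0.070721

0.070721


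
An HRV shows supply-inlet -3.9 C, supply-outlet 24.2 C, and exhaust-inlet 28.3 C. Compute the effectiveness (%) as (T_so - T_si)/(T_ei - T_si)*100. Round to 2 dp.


eff = (24.2-(-3.9))/(28.3-(-3.9))*100 = 87.27 %

87.27 %


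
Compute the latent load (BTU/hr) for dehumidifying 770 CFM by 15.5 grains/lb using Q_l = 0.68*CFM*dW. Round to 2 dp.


Q = 0.68 * 770 * 15.5 = 8115.80 BTU/hr

8115.80 BTU/hr


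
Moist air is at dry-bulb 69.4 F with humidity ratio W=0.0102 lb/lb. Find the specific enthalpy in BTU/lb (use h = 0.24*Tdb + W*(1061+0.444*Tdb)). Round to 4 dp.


h = 0.24*69.4 + 0.0102*(1061+0.444*69.4) = 27.7925 BTU/lb

27.7925 BTU/lb


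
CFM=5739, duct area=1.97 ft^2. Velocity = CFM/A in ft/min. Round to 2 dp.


V = 5739 / 1.97 = 2913.20 ft/min

2913.20 ft/min


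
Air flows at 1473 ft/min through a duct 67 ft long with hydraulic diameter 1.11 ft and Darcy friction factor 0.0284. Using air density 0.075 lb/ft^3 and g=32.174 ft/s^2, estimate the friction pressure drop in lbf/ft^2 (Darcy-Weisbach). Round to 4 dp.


v_fps = 1473/60 = 24.55 ft/s
dp = 0.0284*(67/1.11)*0.075*24.55^2/(2*32.174) = 1.2042 lbf/ft^2

1.2042 lbf/ft^2


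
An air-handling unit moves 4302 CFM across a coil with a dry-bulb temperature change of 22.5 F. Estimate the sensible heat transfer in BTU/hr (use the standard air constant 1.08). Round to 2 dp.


Q = 1.08 * 4302 * 22.5 = 104538.60 BTU/hr

104538.60 BTU/hr


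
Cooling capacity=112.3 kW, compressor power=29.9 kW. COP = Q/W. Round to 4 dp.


COP = 112.3 / 29.9 = 3.7559

3.7559


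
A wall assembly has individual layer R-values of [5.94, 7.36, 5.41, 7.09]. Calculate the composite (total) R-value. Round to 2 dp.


R_total = 5.94 + 7.36 + 5.41 + 7.09 = 25.80

25.80


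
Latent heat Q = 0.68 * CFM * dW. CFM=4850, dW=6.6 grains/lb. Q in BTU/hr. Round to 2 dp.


Q = 0.68 * 4850 * 6.6 = 21766.80 BTU/hr

21766.80 BTU/hr


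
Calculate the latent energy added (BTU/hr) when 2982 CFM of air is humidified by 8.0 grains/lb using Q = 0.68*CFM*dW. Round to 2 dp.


Q = 0.68 * 2982 * 8.0 = 16222.08 BTU/hr

16222.08 BTU/hr


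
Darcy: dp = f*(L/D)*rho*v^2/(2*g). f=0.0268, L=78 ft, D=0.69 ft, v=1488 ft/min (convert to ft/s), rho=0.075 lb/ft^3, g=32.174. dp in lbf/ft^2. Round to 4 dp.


v_fps = 1488/60 = 24.8 ft/s
dp = 0.0268*(78/0.69)*0.075*24.8^2/(2*32.174) = 2.1718 lbf/ft^2

2.1718 lbf/ft^2


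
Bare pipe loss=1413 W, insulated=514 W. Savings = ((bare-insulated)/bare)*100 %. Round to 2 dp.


Savings = ((1413-514)/1413)*100 = 63.62 %

63.62 %


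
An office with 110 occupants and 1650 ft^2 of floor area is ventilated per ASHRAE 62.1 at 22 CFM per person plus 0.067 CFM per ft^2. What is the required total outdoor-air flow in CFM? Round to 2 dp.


Total = 110*22 + 1650*0.067 = 2530.55 CFM

2530.55 CFM


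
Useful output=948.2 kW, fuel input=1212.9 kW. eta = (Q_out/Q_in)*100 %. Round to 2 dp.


eta = (948.2/1212.9)*100 = 78.18 %

78.18 %


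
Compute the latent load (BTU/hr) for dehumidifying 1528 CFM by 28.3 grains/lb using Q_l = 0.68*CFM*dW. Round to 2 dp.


Q = 0.68 * 1528 * 28.3 = 29404.83 BTU/hr

29404.83 BTU/hr


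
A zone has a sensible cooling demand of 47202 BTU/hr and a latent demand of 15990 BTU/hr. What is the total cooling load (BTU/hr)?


Qt = 47202 + 15990 = 63192 BTU/hr

63192 BTU/hr


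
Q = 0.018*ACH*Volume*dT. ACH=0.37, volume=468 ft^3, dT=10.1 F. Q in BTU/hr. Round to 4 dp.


Q = 0.018 * 0.37 * 468 * 10.1 = 31.4805 BTU/hr

31.4805 BTU/hr


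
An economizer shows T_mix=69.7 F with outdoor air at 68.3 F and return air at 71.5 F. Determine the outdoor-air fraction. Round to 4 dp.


frac = (69.7 - 71.5) / (68.3 - 71.5) = 0.5625

0.5625


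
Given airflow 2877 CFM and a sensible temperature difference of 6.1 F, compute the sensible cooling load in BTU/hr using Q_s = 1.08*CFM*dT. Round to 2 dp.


Q = 1.08 * 2877 * 6.1 = 18953.68 BTU/hr

18953.68 BTU/hr


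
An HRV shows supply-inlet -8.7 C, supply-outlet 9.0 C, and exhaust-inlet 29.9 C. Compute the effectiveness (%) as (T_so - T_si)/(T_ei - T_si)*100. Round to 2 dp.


eff = (9.0-(-8.7))/(29.9-(-8.7))*100 = 45.85 %

45.85 %


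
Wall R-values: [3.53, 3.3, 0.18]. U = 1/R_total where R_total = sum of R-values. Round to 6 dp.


R_total = 3.53 + 3.3 + 0.18 = 7.01
U = 1/7.01 = 0.142653

0.142653


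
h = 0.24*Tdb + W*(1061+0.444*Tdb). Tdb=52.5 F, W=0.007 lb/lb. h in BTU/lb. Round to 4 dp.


h = 0.24*52.5 + 0.007*(1061+0.444*52.5) = 20.1902 BTU/lb

20.1902 BTU/lb


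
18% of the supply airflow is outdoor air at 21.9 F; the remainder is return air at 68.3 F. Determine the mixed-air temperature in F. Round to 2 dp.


T_mix = 0.18*21.9 + 0.82*68.3 = 59.95 F

59.95 F


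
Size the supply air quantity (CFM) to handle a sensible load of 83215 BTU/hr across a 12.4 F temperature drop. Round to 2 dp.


CFM = 83215 / (1.08 * 12.4) = 6213.78

6213.78 CFM


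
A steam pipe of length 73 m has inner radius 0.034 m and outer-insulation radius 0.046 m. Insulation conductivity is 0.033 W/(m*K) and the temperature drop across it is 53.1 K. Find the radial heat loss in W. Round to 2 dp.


Q = 2*pi*0.033*73*53.1/ln(0.046/0.034) = 2658.89 W

2658.89 W


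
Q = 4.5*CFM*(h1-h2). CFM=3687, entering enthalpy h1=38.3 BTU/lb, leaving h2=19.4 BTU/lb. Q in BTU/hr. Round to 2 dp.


Q = 4.5 * 3687 * (38.3 - 19.4) = 313579.35 BTU/hr

313579.35 BTU/hr


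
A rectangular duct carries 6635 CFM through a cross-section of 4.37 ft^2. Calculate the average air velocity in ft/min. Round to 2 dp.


V = 6635 / 4.37 = 1518.31 ft/min

1518.31 ft/min


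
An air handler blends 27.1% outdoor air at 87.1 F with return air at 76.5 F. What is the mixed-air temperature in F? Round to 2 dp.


T_mix = 76.5 + (27.1/100)*(87.1-76.5) = 79.37 F

79.37 F


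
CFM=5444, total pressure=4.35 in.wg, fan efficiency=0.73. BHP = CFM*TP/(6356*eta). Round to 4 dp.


BHP = 5444 * 4.35 / (6356 * 0.73) = 5.1039 hp

5.1039 hp


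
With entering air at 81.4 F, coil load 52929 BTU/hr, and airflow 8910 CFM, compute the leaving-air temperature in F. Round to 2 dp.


dT = 52929/(1.08*8910) = 5.5004
T_leave = 81.4 - 5.5004 = 75.90 F

75.90 F


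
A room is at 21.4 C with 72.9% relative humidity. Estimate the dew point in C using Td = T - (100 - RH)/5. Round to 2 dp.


Td = 21.4 - (100-72.9)/5 = 15.98 C

15.98 C


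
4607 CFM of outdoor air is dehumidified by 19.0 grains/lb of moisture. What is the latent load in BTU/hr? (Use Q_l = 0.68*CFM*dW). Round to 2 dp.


Q = 0.68 * 4607 * 19.0 = 59522.44 BTU/hr

59522.44 BTU/hr


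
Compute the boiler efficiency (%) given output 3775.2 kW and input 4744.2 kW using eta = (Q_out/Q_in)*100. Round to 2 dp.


eta = (3775.2/4744.2)*100 = 79.58 %

79.58 %


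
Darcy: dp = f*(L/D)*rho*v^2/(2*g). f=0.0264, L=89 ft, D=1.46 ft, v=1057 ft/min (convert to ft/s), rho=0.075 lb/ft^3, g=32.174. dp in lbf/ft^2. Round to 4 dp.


v_fps = 1057/60 = 17.6167 ft/s
dp = 0.0264*(89/1.46)*0.075*17.6167^2/(2*32.174) = 0.5821 lbf/ft^2

0.5821 lbf/ft^2


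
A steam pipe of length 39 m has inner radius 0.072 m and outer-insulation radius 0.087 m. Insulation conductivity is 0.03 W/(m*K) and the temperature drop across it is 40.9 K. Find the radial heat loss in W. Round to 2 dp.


Q = 2*pi*0.03*39*40.9/ln(0.087/0.072) = 1588.81 W

1588.81 W


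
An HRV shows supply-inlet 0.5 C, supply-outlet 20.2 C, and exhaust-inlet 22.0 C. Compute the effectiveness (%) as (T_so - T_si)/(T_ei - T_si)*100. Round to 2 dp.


eff = (20.2-0.5)/(22.0-0.5)*100 = 91.63 %

91.63 %


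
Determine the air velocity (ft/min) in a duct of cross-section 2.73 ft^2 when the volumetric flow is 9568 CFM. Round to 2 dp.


V = 9568 / 2.73 = 3504.76 ft/min

3504.76 ft/min


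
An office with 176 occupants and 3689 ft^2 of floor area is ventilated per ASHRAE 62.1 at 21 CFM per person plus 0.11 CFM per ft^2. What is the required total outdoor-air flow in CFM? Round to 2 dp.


Total = 176*21 + 3689*0.11 = 4101.79 CFM

4101.79 CFM


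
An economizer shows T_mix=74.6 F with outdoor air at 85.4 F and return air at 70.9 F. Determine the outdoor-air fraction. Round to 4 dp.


frac = (74.6 - 70.9) / (85.4 - 70.9) = 0.2552

0.2552


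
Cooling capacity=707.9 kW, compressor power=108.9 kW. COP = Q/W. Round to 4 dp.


COP = 707.9 / 108.9 = 6.5005

6.5005


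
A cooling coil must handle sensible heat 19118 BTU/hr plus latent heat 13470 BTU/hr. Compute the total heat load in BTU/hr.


Qt = 19118 + 13470 = 32588 BTU/hr

32588 BTU/hr


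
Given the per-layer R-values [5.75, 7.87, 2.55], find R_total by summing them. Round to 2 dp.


R_total = 5.75 + 7.87 + 2.55 = 16.17

16.17


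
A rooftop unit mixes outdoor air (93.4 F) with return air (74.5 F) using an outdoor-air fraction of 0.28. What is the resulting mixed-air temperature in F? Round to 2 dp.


T_mix = 0.28*93.4 + 0.72*74.5 = 79.79 F

79.79 F


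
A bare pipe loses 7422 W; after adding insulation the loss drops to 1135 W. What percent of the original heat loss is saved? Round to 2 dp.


Savings = ((7422-1135)/7422)*100 = 84.71 %

84.71 %


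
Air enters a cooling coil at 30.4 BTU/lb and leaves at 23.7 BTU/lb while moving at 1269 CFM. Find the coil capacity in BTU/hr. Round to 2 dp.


Q = 4.5 * 1269 * (30.4 - 23.7) = 38260.35 BTU/hr

38260.35 BTU/hr


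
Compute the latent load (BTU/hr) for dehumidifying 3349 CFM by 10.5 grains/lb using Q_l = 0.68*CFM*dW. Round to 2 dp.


Q = 0.68 * 3349 * 10.5 = 23911.86 BTU/hr

23911.86 BTU/hr


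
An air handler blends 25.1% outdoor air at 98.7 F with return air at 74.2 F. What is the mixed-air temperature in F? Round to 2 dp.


T_mix = 74.2 + (25.1/100)*(98.7-74.2) = 80.35 F

80.35 F


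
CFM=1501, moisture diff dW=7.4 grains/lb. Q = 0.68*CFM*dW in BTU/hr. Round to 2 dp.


Q = 0.68 * 1501 * 7.4 = 7553.03 BTU/hr

7553.03 BTU/hr


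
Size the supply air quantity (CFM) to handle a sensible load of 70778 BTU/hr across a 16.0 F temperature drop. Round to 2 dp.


CFM = 70778 / (1.08 * 16.0) = 4095.95

4095.95 CFM


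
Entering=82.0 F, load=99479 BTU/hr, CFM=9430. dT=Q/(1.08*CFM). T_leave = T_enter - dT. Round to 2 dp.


dT = 99479/(1.08*9430) = 9.7678
T_leave = 82.0 - 9.7678 = 72.23 F

72.23 F


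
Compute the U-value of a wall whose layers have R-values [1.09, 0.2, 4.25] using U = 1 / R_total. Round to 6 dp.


R_total = 1.09 + 0.2 + 4.25 = 5.54
U = 1/5.54 = 0.180505

0.180505


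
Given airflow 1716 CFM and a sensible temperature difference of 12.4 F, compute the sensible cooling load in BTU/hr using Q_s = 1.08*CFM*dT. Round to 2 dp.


Q = 1.08 * 1716 * 12.4 = 22980.67 BTU/hr

22980.67 BTU/hr


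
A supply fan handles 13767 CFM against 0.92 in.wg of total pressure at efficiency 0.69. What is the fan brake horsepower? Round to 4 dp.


BHP = 13767 * 0.92 / (6356 * 0.69) = 2.8880 hp

2.8880 hp


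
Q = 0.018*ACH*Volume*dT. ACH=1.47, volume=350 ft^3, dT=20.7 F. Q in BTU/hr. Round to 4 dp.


Q = 0.018 * 1.47 * 350 * 20.7 = 191.7027 BTU/hr

191.7027 BTU/hr


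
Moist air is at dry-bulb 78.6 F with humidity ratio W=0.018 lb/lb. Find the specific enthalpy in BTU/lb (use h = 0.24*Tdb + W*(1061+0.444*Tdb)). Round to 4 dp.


h = 0.24*78.6 + 0.018*(1061+0.444*78.6) = 38.5902 BTU/lb

38.5902 BTU/lb


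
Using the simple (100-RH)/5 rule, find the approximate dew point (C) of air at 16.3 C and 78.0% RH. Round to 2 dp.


Td = 16.3 - (100-78.0)/5 = 11.90 C

11.90 C


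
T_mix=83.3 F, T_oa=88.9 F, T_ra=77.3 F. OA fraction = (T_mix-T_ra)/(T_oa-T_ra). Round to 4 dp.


frac = (83.3 - 77.3) / (88.9 - 77.3) = 0.5172

0.5172


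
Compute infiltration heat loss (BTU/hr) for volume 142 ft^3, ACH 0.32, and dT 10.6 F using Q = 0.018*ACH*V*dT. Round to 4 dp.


Q = 0.018 * 0.32 * 142 * 10.6 = 8.6700 BTU/hr

8.6700 BTU/hr


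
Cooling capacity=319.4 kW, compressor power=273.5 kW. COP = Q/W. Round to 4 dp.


COP = 319.4 / 273.5 = 1.1678

1.1678


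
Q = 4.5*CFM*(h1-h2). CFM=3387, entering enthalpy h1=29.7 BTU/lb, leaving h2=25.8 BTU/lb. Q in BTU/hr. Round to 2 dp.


Q = 4.5 * 3387 * (29.7 - 25.8) = 59441.85 BTU/hr

59441.85 BTU/hr


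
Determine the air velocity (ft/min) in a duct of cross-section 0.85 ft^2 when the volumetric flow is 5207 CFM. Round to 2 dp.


V = 5207 / 0.85 = 6125.88 ft/min

6125.88 ft/min


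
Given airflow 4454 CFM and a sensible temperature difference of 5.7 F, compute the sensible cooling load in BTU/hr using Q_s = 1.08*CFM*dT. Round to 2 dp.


Q = 1.08 * 4454 * 5.7 = 27418.82 BTU/hr

27418.82 BTU/hr


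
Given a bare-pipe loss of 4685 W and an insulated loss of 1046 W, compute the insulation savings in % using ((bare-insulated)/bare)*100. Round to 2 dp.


Savings = ((4685-1046)/4685)*100 = 77.67 %

77.67 %


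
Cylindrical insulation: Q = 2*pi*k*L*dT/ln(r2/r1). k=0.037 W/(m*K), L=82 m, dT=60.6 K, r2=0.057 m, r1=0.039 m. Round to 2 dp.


Q = 2*pi*0.037*82*60.6/ln(0.057/0.039) = 3044.16 W

3044.16 W


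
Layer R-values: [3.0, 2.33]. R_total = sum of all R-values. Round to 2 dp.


R_total = 3.0 + 2.33 = 5.33

5.33


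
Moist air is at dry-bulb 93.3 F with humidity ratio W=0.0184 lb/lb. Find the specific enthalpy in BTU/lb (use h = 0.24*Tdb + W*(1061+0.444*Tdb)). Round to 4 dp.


h = 0.24*93.3 + 0.0184*(1061+0.444*93.3) = 42.6766 BTU/lb

42.6766 BTU/lb


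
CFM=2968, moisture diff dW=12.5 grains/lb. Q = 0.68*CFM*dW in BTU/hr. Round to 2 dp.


Q = 0.68 * 2968 * 12.5 = 25228.00 BTU/hr

25228.00 BTU/hr


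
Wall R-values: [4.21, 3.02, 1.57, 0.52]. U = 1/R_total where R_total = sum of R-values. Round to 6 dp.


R_total = 4.21 + 3.02 + 1.57 + 0.52 = 9.32
U = 1/9.32 = 0.107296

0.107296


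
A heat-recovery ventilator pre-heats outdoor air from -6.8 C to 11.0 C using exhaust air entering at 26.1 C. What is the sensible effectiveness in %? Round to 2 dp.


eff = (11.0-(-6.8))/(26.1-(-6.8))*100 = 54.10 %

54.10 %


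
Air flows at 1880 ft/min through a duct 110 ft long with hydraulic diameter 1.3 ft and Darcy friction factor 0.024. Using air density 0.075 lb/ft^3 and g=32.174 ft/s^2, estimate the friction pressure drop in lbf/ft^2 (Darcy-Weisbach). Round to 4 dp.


v_fps = 1880/60 = 31.3333 ft/s
dp = 0.024*(110/1.3)*0.075*31.3333^2/(2*32.174) = 2.3238 lbf/ft^2

2.3238 lbf/ft^2


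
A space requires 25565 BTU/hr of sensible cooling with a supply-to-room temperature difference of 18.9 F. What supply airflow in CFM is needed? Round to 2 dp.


CFM = 25565 / (1.08 * 18.9) = 1252.45

1252.45 CFM


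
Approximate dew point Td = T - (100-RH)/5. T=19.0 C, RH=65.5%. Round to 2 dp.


Td = 19.0 - (100-65.5)/5 = 12.10 C

12.10 C


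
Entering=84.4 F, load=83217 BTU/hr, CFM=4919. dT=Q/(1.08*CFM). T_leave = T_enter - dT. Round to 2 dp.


dT = 83217/(1.08*4919) = 15.6643
T_leave = 84.4 - 15.6643 = 68.74 F

68.74 F


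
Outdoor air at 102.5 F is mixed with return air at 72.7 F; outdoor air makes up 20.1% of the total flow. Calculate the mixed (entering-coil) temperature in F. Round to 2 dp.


T_mix = 72.7 + (20.1/100)*(102.5-72.7) = 78.69 F

78.69 F


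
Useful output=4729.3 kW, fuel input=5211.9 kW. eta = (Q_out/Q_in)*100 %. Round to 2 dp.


eta = (4729.3/5211.9)*100 = 90.74 %

90.74 %


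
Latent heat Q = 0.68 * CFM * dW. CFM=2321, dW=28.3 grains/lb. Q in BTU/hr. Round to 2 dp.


Q = 0.68 * 2321 * 28.3 = 44665.32 BTU/hr

44665.32 BTU/hr


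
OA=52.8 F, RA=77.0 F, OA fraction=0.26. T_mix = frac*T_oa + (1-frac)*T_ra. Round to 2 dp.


T_mix = 0.26*52.8 + 0.74*77.0 = 70.71 F

70.71 F


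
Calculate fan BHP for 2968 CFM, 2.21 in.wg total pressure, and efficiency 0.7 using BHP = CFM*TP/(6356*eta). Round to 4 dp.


BHP = 2968 * 2.21 / (6356 * 0.7) = 1.4743 hp

1.4743 hp


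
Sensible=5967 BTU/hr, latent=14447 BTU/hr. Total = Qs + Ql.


Qt = 5967 + 14447 = 20414 BTU/hr

20414 BTU/hr


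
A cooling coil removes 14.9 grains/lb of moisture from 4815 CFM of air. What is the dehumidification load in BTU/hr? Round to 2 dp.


Q = 0.68 * 4815 * 14.9 = 48785.58 BTU/hr

48785.58 BTU/hr


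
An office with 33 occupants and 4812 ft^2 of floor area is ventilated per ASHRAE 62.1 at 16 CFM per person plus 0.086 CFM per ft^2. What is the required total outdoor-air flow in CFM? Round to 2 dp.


Total = 33*16 + 4812*0.086 = 941.83 CFM

941.83 CFM


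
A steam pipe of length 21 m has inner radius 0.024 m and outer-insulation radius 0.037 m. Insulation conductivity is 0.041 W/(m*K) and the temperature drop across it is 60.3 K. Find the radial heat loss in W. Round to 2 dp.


Q = 2*pi*0.041*21*60.3/ln(0.037/0.024) = 753.61 W

753.61 W


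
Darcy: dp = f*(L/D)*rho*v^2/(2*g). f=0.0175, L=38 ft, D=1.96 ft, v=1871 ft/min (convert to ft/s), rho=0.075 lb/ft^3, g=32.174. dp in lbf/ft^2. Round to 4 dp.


v_fps = 1871/60 = 31.1833 ft/s
dp = 0.0175*(38/1.96)*0.075*31.1833^2/(2*32.174) = 0.3845 lbf/ft^2

0.3845 lbf/ft^2


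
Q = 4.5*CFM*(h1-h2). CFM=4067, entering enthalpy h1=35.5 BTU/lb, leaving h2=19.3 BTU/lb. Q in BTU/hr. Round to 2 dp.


Q = 4.5 * 4067 * (35.5 - 19.3) = 296484.30 BTU/hr

296484.30 BTU/hr


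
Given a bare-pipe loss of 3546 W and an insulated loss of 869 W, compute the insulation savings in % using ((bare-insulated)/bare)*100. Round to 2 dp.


Savings = ((3546-869)/3546)*100 = 75.49 %

75.49 %


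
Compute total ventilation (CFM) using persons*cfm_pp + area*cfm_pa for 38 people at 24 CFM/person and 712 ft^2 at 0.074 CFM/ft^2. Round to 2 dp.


Total = 38*24 + 712*0.074 = 964.69 CFM

964.69 CFM


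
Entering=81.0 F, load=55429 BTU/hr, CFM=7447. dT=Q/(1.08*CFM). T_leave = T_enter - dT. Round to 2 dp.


dT = 55429/(1.08*7447) = 6.8918
T_leave = 81.0 - 6.8918 = 74.11 F

74.11 F


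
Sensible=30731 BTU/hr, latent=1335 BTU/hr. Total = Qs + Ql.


Qt = 30731 + 1335 = 32066 BTU/hr

32066 BTU/hr


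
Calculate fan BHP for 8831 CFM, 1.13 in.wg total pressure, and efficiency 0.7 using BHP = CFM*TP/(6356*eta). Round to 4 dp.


BHP = 8831 * 1.13 / (6356 * 0.7) = 2.2429 hp

2.2429 hp


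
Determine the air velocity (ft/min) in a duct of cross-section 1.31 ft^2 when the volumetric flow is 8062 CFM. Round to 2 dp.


V = 8062 / 1.31 = 6154.20 ft/min

6154.20 ft/min


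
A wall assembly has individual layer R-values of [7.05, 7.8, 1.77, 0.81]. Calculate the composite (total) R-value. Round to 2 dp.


R_total = 7.05 + 7.8 + 1.77 + 0.81 = 17.43

17.43


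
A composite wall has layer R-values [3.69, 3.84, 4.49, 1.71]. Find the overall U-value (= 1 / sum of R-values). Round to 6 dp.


R_total = 3.69 + 3.84 + 4.49 + 1.71 = 13.73
U = 1/13.73 = 0.072833

0.072833


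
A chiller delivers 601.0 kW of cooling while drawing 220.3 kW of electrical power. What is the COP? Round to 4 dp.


COP = 601.0 / 220.3 = 2.7281

2.7281


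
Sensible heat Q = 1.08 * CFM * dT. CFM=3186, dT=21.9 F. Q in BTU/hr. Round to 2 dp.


Q = 1.08 * 3186 * 21.9 = 75355.27 BTU/hr

75355.27 BTU/hr
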